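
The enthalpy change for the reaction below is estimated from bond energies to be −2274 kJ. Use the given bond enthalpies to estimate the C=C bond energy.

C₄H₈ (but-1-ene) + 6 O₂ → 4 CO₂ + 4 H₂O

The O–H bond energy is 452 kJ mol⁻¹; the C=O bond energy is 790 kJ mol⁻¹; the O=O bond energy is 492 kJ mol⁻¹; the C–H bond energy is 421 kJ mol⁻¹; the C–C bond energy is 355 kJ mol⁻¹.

Let D be the C=C bond energy.
Σ(broken) = 2×355 + 8×421 + 1×D + 6×492 = 7030 + D
Σ(formed) = 8×790 + 8×452 = 9936
ΔH = Σ(broken) − Σ(formed) = (7030 + D) − (9936) = −2906 + D
Setting this equal to −2274 kJ gives D = 632 kJ/mol.

D(C=C) ≈ 632 kJ/mol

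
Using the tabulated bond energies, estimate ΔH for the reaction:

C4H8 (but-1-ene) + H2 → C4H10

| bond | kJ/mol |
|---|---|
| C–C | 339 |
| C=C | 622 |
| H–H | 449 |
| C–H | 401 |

Bonds broken (reactants):
  C–C: 2 × 339 = 678
  C–H: 8 × 401 = 3208
  C=C: 1 × 622 = 622
  H–H: 1 × 449 = 449
  Σ(broken) = 4957 kJ
Bonds formed (products):
  C–C: 3 × 339 = 1017
  C–H: 10 × 401 = 4010
  Σ(formed) = 5027 kJ
ΔH = Σ(broken) − Σ(formed) = 4957 − 5027 = −70 kJ

ΔH ≈ −70 kJ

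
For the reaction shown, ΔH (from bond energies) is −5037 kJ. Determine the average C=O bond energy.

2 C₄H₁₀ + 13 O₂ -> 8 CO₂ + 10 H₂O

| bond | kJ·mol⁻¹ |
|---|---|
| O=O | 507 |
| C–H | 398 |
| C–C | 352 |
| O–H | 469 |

D(C=O) ≈ 770 kJ/mol

Let D be the C=O bond energy.
Σ(broken) = 6×352 + 20×398 + 13×507 = 16663
Σ(formed) = 16×D + 20×469 = 9380 + 16D
ΔH = Σ(broken) − Σ(formed) = (16663) − (9380 + 16D) = +7283 − 16D
Setting this equal to −5037 kJ gives 16D = 12320, so D = 770 kJ/mol.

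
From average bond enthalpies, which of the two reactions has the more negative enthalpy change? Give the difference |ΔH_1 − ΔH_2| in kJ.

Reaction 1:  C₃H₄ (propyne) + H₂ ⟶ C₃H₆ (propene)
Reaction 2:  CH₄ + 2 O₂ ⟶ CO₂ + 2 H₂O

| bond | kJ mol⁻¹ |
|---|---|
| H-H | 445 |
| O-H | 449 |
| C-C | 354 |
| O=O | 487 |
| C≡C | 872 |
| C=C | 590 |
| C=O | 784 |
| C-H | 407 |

Reaction 1:
  Bonds broken (reactants):
    C≡C: 1 × 872 = 872
    C-C: 1 × 354 = 354
    C-H: 4 × 407 = 1628
    H-H: 1 × 445 = 445
    Σ(broken) = 3299 kJ
  Bonds formed (products):
    C-C: 1 × 354 = 354
    C-H: 6 × 407 = 2442
    C=C: 1 × 590 = 590
    Σ(formed) = 3386 kJ
  ΔH_1 = 3299 − 3386 = −87 kJ
Reaction 2:
  Bonds broken (reactants):
    C-H: 4 × 407 = 1628
    O=O: 2 × 487 = 974
    Σ(broken) = 2602 kJ
  Bonds formed (products):
    C=O: 2 × 784 = 1568
    O-H: 4 × 449 = 1796
    Σ(formed) = 3364 kJ
  ΔH_2 = 2602 − 3364 = −762 kJ
ΔH_1 − ΔH_2 = +675 kJ, so reaction 2 has the more negative ΔH; |ΔH_1 − ΔH_2| = 675 kJ.

Reaction 2, by 675 kJ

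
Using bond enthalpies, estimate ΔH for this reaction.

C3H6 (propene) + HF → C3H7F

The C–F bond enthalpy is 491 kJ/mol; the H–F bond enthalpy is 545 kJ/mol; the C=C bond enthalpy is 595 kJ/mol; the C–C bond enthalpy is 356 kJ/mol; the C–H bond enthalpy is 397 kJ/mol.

Bonds broken (reactants):
  C–C: 1 × 356 = 356
  C–H: 6 × 397 = 2382
  C=C: 1 × 595 = 595
  H–F: 1 × 545 = 545
  Σ(broken) = 3878 kJ
Bonds formed (products):
  C–C: 2 × 356 = 712
  C–F: 1 × 491 = 491
  C–H: 7 × 397 = 2779
  Σ(formed) = 3982 kJ
ΔH = Σ(broken) − Σ(formed) = 3878 − 3982 = −104 kJ

ΔH ≈ −104 kJ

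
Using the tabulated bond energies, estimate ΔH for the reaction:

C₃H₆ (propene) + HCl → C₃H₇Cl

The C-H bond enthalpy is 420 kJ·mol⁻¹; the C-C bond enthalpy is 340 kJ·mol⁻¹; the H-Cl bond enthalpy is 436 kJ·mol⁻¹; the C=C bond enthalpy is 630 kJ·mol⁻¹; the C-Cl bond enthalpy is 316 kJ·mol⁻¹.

Bonds broken (reactants):
  C-C: 1 × 340 = 340
  C-H: 6 × 420 = 2520
  C=C: 1 × 630 = 630
  H-Cl: 1 × 436 = 436
  Σ(broken) = 3926 kJ
Bonds formed (products):
  C-C: 2 × 340 = 680
  C-Cl: 1 × 316 = 316
  C-H: 7 × 420 = 2940
  Σ(formed) = 3936 kJ
ΔH = Σ(broken) − Σ(formed) = 3926 − 3936 = −10 kJ

ΔH ≈ −10 kJ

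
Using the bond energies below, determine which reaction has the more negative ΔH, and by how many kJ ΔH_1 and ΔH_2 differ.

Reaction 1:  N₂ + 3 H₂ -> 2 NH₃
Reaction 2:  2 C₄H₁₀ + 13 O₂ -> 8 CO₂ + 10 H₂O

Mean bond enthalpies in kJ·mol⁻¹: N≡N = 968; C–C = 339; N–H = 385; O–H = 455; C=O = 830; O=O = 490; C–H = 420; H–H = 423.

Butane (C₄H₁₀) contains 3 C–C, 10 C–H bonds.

Reaction 1:
  Bonds broken (reactants):
    H–H: 3 × 423 = 1269
    N≡N: 1 × 968 = 968
    Σ(broken) = 2237 kJ
  Bonds formed (products):
    N–H: 6 × 385 = 2310
    Σ(formed) = 2310 kJ
  ΔH_1 = 2237 − 2310 = −73 kJ
Reaction 2:
  Bonds broken (reactants):
    C–C: 6 × 339 = 2034
    C–H: 20 × 420 = 8400
    O=O: 13 × 490 = 6370
    Σ(broken) = 16804 kJ
  Bonds formed (products):
    C=O: 16 × 830 = 13280
    O–H: 20 × 455 = 9100
    Σ(formed) = 22380 kJ
  ΔH_2 = 16804 − 22380 = −5576 kJ
ΔH_1 − ΔH_2 = +5503 kJ, so reaction 2 has the more negative ΔH; |ΔH_1 − ΔH_2| = 5503 kJ.

Reaction 2, by 5503 kJ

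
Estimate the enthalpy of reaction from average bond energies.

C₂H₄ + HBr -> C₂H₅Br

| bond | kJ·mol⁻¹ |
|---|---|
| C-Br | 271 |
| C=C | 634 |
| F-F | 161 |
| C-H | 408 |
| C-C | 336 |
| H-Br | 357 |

Bonds broken (reactants):
  C-H: 4 × 408 = 1632
  C=C: 1 × 634 = 634
  H-Br: 1 × 357 = 357
  Σ(broken) = 2623 kJ
Bonds formed (products):
  C-Br: 1 × 271 = 271
  C-C: 1 × 336 = 336
  C-H: 5 × 408 = 2040
  Σ(formed) = 2647 kJ
ΔH = Σ(broken) − Σ(formed) = 2623 − 2647 = −24 kJ

ΔH ≈ −24 kJ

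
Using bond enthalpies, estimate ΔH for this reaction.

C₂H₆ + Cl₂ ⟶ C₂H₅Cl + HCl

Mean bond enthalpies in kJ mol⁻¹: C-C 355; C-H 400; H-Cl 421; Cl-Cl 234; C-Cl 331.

Bonds broken (reactants):
  C-C: 1 × 355 = 355
  C-H: 6 × 400 = 2400
  Cl-Cl: 1 × 234 = 234
  Σ(broken) = 2989 kJ
Bonds formed (products):
  C-C: 1 × 355 = 355
  C-Cl: 1 × 331 = 331
  C-H: 5 × 400 = 2000
  H-Cl: 1 × 421 = 421
  Σ(formed) = 3107 kJ
ΔH = Σ(broken) − Σ(formed) = 2989 − 3107 = −118 kJ

ΔH ≈ −118 kJ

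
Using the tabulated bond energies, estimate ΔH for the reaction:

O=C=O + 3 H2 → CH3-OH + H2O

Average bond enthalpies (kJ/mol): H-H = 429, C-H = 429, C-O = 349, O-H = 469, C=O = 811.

Bonds broken (reactants):
  C=O: 2 × 811 = 1622
  H-H: 3 × 429 = 1287
  Σ(broken) = 2909 kJ
Bonds formed (products):
  C-H: 3 × 429 = 1287
  C-O: 1 × 349 = 349
  O-H: 3 × 469 = 1407
  Σ(formed) = 3043 kJ
ΔH = Σ(broken) − Σ(formed) = 2909 − 3043 = −134 kJ

ΔH ≈ −134 kJ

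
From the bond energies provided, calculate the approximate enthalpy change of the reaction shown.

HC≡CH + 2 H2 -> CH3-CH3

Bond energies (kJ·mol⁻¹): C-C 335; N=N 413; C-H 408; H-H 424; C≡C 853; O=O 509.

ΔH ≈ −266 kJ

Bonds broken (reactants):
  C≡C: 1 × 853 = 853
  C-H: 2 × 408 = 816
  H-H: 2 × 424 = 848
  Σ(broken) = 2517 kJ
Bonds formed (products):
  C-C: 1 × 335 = 335
  C-H: 6 × 408 = 2448
  Σ(formed) = 2783 kJ
ΔH = Σ(broken) − Σ(formed) = 2517 − 2783 = −266 kJ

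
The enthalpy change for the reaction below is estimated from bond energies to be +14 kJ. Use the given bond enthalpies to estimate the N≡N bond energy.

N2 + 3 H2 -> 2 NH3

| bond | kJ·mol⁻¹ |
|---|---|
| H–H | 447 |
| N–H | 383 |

D(N≡N) ≈ 971 kJ/mol

Let D be the N≡N bond energy.
Σ(broken) = 3×447 + 1×D = 1341 + D
Σ(formed) = 6×383 = 2298
ΔH = Σ(broken) − Σ(formed) = (1341 + D) − (2298) = −957 + D
Setting this equal to +14 kJ gives D = 971 kJ/mol.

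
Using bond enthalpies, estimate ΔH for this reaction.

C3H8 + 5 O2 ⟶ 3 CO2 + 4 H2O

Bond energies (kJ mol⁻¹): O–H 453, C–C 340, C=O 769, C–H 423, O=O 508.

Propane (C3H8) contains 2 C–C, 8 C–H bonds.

ΔH ≈ −1634 kJ

Bonds broken (reactants):
  C–C: 2 × 340 = 680
  C–H: 8 × 423 = 3384
  O=O: 5 × 508 = 2540
  Σ(broken) = 6604 kJ
Bonds formed (products):
  C=O: 6 × 769 = 4614
  O–H: 8 × 453 = 3624
  Σ(formed) = 8238 kJ
ΔH = Σ(broken) − Σ(formed) = 6604 − 8238 = −1634 kJ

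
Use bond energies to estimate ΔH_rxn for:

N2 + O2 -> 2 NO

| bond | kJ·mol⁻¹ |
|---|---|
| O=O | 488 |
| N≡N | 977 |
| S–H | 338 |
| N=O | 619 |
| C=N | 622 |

Bonds broken (reactants):
  N≡N: 1 × 977 = 977
  O=O: 1 × 488 = 488
  Σ(broken) = 1465 kJ
Bonds formed (products):
  N=O: 2 × 619 = 1238
  Σ(formed) = 1238 kJ
ΔH = Σ(broken) − Σ(formed) = 1465 − 1238 = +227 kJ

ΔH ≈ +227 kJ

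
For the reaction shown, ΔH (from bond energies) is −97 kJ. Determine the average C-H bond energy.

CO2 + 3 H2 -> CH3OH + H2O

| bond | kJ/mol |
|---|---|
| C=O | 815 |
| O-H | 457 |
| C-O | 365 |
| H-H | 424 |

D(C-H) ≈ 421 kJ/mol

Let D be the C-H bond energy.
Σ(broken) = 2×815 + 3×424 = 2902
Σ(formed) = 3×D + 1×365 + 3×457 = 1736 + 3D
ΔH = Σ(broken) − Σ(formed) = (2902) − (1736 + 3D) = +1166 − 3D
Setting this equal to −97 kJ gives 3D = 1263, so D = 421 kJ/mol.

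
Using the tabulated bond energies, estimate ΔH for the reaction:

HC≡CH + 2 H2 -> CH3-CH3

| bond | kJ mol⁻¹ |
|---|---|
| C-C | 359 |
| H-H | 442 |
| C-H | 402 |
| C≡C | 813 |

Bonds broken (reactants):
  C≡C: 1 × 813 = 813
  C-H: 2 × 402 = 804
  H-H: 2 × 442 = 884
  Σ(broken) = 2501 kJ
Bonds formed (products):
  C-C: 1 × 359 = 359
  C-H: 6 × 402 = 2412
  Σ(formed) = 2771 kJ
ΔH = Σ(broken) − Σ(formed) = 2501 − 2771 = −270 kJ

ΔH ≈ −270 kJ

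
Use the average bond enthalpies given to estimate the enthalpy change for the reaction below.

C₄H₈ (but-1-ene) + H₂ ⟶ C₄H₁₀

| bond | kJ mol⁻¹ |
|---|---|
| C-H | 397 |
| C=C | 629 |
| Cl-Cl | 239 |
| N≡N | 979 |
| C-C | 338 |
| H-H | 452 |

Bonds broken (reactants):
  C-C: 2 × 338 = 676
  C-H: 8 × 397 = 3176
  C=C: 1 × 629 = 629
  H-H: 1 × 452 = 452
  Σ(broken) = 4933 kJ
Bonds formed (products):
  C-C: 3 × 338 = 1014
  C-H: 10 × 397 = 3970
  Σ(formed) = 4984 kJ
ΔH = Σ(broken) − Σ(formed) = 4933 − 4984 = −51 kJ

ΔH ≈ −51 kJ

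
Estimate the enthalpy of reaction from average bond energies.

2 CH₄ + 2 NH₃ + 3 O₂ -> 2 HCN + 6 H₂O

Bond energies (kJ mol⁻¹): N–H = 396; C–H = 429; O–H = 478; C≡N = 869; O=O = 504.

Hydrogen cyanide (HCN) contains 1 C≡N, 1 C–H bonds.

Bonds broken (reactants):
  C–H: 8 × 429 = 3432
  N–H: 6 × 396 = 2376
  O=O: 3 × 504 = 1512
  Σ(broken) = 7320 kJ
Bonds formed (products):
  C≡N: 2 × 869 = 1738
  C–H: 2 × 429 = 858
  O–H: 12 × 478 = 5736
  Σ(formed) = 8332 kJ
ΔH = Σ(broken) − Σ(formed) = 7320 − 8332 = −1012 kJ

ΔH ≈ −1012 kJ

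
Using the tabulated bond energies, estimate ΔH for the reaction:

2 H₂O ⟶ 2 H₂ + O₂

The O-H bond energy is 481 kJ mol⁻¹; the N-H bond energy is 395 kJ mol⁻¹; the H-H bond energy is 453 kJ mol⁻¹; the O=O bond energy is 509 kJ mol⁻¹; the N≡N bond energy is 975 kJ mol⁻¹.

ΔH ≈ +509 kJ

Bonds broken (reactants):
  O-H: 4 × 481 = 1924
  Σ(broken) = 1924 kJ
Bonds formed (products):
  H-H: 2 × 453 = 906
  O=O: 1 × 509 = 509
  Σ(formed) = 1415 kJ
ΔH = Σ(broken) − Σ(formed) = 1924 − 1415 = +509 kJ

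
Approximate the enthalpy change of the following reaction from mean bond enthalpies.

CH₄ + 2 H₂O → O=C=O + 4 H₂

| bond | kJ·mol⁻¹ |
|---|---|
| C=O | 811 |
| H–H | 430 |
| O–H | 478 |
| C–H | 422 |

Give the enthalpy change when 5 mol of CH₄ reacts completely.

Bonds broken (reactants):
  C–H: 4 × 422 = 1688
  O–H: 4 × 478 = 1912
  Σ(broken) = 3600 kJ
Bonds formed (products):
  C=O: 2 × 811 = 1622
  H–H: 4 × 430 = 1720
  Σ(formed) = 3342 kJ
ΔH = Σ(broken) − Σ(formed) = 3600 − 3342 = +258 kJ
For 5× the reaction as written: 5 × (+258) = +1290 kJ

ΔH = +1290 kJ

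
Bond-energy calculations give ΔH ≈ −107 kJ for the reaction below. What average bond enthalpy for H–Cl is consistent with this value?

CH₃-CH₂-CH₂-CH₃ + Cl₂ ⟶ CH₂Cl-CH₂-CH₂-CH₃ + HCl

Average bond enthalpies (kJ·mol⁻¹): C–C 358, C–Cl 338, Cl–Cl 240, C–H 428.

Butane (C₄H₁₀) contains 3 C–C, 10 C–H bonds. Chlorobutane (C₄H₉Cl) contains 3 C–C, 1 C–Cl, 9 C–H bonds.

D(H–Cl) ≈ 437 kJ/mol

Let D be the H–Cl bond energy.
Σ(broken) = 3×358 + 10×428 + 1×240 = 5594
Σ(formed) = 3×358 + 1×338 + 9×428 + 1×D = 5264 + D
ΔH = Σ(broken) − Σ(formed) = (5594) − (5264 + D) = +330 − D
Setting this equal to −107 kJ gives D = 437 kJ/mol.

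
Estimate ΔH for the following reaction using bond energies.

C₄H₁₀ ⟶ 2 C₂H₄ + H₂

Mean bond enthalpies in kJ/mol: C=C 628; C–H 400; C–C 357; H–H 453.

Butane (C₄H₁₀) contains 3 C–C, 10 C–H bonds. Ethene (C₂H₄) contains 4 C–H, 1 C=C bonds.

Bonds broken (reactants):
  C–C: 3 × 357 = 1071
  C–H: 10 × 400 = 4000
  Σ(broken) = 5071 kJ
Bonds formed (products):
  C–H: 8 × 400 = 3200
  C=C: 2 × 628 = 1256
  H–H: 1 × 453 = 453
  Σ(formed) = 4909 kJ
ΔH = Σ(broken) − Σ(formed) = 5071 − 4909 = +162 kJ

ΔH ≈ +162 kJ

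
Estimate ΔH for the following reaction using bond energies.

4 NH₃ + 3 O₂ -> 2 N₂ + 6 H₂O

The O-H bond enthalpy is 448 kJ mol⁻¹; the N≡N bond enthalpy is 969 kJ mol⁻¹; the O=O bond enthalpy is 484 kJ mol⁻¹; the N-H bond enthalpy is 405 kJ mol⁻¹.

ΔH ≈ −1002 kJ

Bonds broken (reactants):
  N-H: 12 × 405 = 4860
  O=O: 3 × 484 = 1452
  Σ(broken) = 6312 kJ
Bonds formed (products):
  N≡N: 2 × 969 = 1938
  O-H: 12 × 448 = 5376
  Σ(formed) = 7314 kJ
ΔH = Σ(broken) − Σ(formed) = 6312 − 7314 = −1002 kJ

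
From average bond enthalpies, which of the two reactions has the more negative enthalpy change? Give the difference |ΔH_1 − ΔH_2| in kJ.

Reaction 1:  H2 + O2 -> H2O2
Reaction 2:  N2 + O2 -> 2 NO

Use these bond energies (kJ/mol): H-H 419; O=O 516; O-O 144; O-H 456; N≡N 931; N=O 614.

Reaction 1, by 340 kJ

Reaction 1:
  Bonds broken (reactants):
    H-H: 1 × 419 = 419
    O=O: 1 × 516 = 516
    Σ(broken) = 935 kJ
  Bonds formed (products):
    O-H: 2 × 456 = 912
    O-O: 1 × 144 = 144
    Σ(formed) = 1056 kJ
  ΔH_1 = 935 − 1056 = −121 kJ
Reaction 2:
  Bonds broken (reactants):
    N≡N: 1 × 931 = 931
    O=O: 1 × 516 = 516
    Σ(broken) = 1447 kJ
  Bonds formed (products):
    N=O: 2 × 614 = 1228
    Σ(formed) = 1228 kJ
  ΔH_2 = 1447 − 1228 = +219 kJ
ΔH_1 − ΔH_2 = −340 kJ, so reaction 1 has the more negative ΔH; |ΔH_1 − ΔH_2| = 340 kJ.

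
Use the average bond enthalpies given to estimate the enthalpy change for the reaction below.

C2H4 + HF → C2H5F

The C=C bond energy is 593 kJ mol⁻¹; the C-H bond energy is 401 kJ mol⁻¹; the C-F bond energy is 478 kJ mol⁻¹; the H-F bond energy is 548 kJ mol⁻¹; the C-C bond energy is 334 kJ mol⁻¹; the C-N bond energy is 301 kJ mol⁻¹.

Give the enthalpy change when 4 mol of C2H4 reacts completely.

ΔH = −288 kJ

Bonds broken (reactants):
  C-H: 4 × 401 = 1604
  C=C: 1 × 593 = 593
  H-F: 1 × 548 = 548
  Σ(broken) = 2745 kJ
Bonds formed (products):
  C-C: 1 × 334 = 334
  C-F: 1 × 478 = 478
  C-H: 5 × 401 = 2005
  Σ(formed) = 2817 kJ
ΔH = Σ(broken) − Σ(formed) = 2745 − 2817 = −72 kJ
For 4× the reaction as written: 4 × (−72) = −288 kJ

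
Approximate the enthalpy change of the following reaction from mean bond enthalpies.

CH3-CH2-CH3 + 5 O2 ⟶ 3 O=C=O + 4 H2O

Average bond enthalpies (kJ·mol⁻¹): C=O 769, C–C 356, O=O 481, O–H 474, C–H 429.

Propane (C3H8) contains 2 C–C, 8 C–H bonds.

ΔH ≈ −1857 kJ

Bonds broken (reactants):
  C–C: 2 × 356 = 712
  C–H: 8 × 429 = 3432
  O=O: 5 × 481 = 2405
  Σ(broken) = 6549 kJ
Bonds formed (products):
  C=O: 6 × 769 = 4614
  O–H: 8 × 474 = 3792
  Σ(formed) = 8406 kJ
ΔH = Σ(broken) − Σ(formed) = 6549 − 8406 = −1857 kJ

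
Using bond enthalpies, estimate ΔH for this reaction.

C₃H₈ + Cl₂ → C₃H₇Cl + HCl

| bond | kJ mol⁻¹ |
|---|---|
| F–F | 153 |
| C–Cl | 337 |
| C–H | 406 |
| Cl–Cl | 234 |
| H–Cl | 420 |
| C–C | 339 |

Bonds broken (reactants):
  C–C: 2 × 339 = 678
  C–H: 8 × 406 = 3248
  Cl–Cl: 1 × 234 = 234
  Σ(broken) = 4160 kJ
Bonds formed (products):
  C–C: 2 × 339 = 678
  C–Cl: 1 × 337 = 337
  C–H: 7 × 406 = 2842
  H–Cl: 1 × 420 = 420
  Σ(formed) = 4277 kJ
ΔH = Σ(broken) − Σ(formed) = 4160 − 4277 = −117 kJ

ΔH ≈ −117 kJ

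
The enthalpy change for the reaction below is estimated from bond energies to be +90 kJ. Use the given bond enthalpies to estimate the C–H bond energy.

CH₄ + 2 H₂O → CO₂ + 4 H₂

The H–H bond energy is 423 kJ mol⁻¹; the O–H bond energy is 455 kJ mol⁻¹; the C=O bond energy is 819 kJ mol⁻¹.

D(C–H) ≈ 400 kJ/mol

Let D be the C–H bond energy.
Σ(broken) = 4×D + 4×455 = 1820 + 4D
Σ(formed) = 2×819 + 4×423 = 3330
ΔH = Σ(broken) − Σ(formed) = (1820 + 4D) − (3330) = −1510 + 4D
Setting this equal to +90 kJ gives 4D = 1600, so D = 400 kJ/mol.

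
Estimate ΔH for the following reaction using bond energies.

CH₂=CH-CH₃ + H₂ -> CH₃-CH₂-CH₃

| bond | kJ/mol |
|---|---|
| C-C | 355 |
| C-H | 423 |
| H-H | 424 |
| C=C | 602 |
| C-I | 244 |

Bonds broken (reactants):
  C-C: 1 × 355 = 355
  C-H: 6 × 423 = 2538
  C=C: 1 × 602 = 602
  H-H: 1 × 424 = 424
  Σ(broken) = 3919 kJ
Bonds formed (products):
  C-C: 2 × 355 = 710
  C-H: 8 × 423 = 3384
  Σ(formed) = 4094 kJ
ΔH = Σ(broken) − Σ(formed) = 3919 − 4094 = −175 kJ

ΔH ≈ −175 kJ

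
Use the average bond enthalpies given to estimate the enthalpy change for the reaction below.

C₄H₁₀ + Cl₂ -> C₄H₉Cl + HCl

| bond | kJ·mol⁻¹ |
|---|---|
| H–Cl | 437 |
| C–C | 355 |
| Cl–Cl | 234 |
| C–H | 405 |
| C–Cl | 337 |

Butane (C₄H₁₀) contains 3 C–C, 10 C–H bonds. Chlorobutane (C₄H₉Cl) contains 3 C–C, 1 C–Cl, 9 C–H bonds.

Bonds broken (reactants):
  C–C: 3 × 355 = 1065
  C–H: 10 × 405 = 4050
  Cl–Cl: 1 × 234 = 234
  Σ(broken) = 5349 kJ
Bonds formed (products):
  C–C: 3 × 355 = 1065
  C–Cl: 1 × 337 = 337
  C–H: 9 × 405 = 3645
  H–Cl: 1 × 437 = 437
  Σ(formed) = 5484 kJ
ΔH = Σ(broken) − Σ(formed) = 5349 − 5484 = −135 kJ

ΔH ≈ −135 kJ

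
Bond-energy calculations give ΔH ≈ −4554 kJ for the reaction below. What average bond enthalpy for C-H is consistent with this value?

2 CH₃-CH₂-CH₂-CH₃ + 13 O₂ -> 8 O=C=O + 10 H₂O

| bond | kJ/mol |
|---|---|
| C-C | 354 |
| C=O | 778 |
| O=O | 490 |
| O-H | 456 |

Let D be the C-H bond energy.
Σ(broken) = 6×354 + 20×D + 13×490 = 8494 + 20D
Σ(formed) = 16×778 + 20×456 = 21568
ΔH = Σ(broken) − Σ(formed) = (8494 + 20D) − (21568) = −13074 + 20D
Setting this equal to −4554 kJ gives 20D = 8520, so D = 426 kJ/mol.

D(C-H) ≈ 426 kJ/mol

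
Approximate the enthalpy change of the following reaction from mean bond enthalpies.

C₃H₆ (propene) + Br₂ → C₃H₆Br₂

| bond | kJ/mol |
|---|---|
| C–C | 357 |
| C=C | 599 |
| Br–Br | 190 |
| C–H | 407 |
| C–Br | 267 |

ΔH ≈ −102 kJ

Bonds broken (reactants):
  Br–Br: 1 × 190 = 190
  C–C: 1 × 357 = 357
  C–H: 6 × 407 = 2442
  C=C: 1 × 599 = 599
  Σ(broken) = 3588 kJ
Bonds formed (products):
  C–Br: 2 × 267 = 534
  C–C: 2 × 357 = 714
  C–H: 6 × 407 = 2442
  Σ(formed) = 3690 kJ
ΔH = Σ(broken) − Σ(formed) = 3588 − 3690 = −102 kJ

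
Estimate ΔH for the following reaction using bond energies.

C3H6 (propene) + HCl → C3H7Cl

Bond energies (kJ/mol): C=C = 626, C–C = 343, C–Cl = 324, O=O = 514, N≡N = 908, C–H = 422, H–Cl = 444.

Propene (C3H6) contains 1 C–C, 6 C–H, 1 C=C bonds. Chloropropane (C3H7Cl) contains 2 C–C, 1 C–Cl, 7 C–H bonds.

Bonds broken (reactants):
  C–C: 1 × 343 = 343
  C–H: 6 × 422 = 2532
  C=C: 1 × 626 = 626
  H–Cl: 1 × 444 = 444
  Σ(broken) = 3945 kJ
Bonds formed (products):
  C–C: 2 × 343 = 686
  C–Cl: 1 × 324 = 324
  C–H: 7 × 422 = 2954
  Σ(formed) = 3964 kJ
ΔH = Σ(broken) − Σ(formed) = 3945 − 3964 = −19 kJ

ΔH ≈ −19 kJ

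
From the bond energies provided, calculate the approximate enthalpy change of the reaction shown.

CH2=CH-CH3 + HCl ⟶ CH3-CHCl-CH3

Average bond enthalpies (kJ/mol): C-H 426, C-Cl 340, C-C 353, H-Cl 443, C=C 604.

Bonds broken (reactants):
  C-C: 1 × 353 = 353
  C-H: 6 × 426 = 2556
  C=C: 1 × 604 = 604
  H-Cl: 1 × 443 = 443
  Σ(broken) = 3956 kJ
Bonds formed (products):
  C-C: 2 × 353 = 706
  C-Cl: 1 × 340 = 340
  C-H: 7 × 426 = 2982
  Σ(formed) = 4028 kJ
ΔH = Σ(broken) − Σ(formed) = 3956 − 4028 = −72 kJ

ΔH ≈ −72 kJ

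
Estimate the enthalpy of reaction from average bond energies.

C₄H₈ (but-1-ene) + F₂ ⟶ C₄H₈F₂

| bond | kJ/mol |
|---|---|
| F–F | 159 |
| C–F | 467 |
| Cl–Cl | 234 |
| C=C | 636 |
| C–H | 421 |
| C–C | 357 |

Bonds broken (reactants):
  C–C: 2 × 357 = 714
  C–H: 8 × 421 = 3368
  C=C: 1 × 636 = 636
  F–F: 1 × 159 = 159
  Σ(broken) = 4877 kJ
Bonds formed (products):
  C–C: 3 × 357 = 1071
  C–F: 2 × 467 = 934
  C–H: 8 × 421 = 3368
  Σ(formed) = 5373 kJ
ΔH = Σ(broken) − Σ(formed) = 4877 − 5373 = −496 kJ

ΔH ≈ −496 kJ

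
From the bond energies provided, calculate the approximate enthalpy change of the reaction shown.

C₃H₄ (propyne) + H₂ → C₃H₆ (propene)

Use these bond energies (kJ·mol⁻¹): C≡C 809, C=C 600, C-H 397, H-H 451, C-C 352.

Bonds broken (reactants):
  C≡C: 1 × 809 = 809
  C-C: 1 × 352 = 352
  C-H: 4 × 397 = 1588
  H-H: 1 × 451 = 451
  Σ(broken) = 3200 kJ
Bonds formed (products):
  C-C: 1 × 352 = 352
  C-H: 6 × 397 = 2382
  C=C: 1 × 600 = 600
  Σ(formed) = 3334 kJ
ΔH = Σ(broken) − Σ(formed) = 3200 − 3334 = −134 kJ

ΔH ≈ −134 kJ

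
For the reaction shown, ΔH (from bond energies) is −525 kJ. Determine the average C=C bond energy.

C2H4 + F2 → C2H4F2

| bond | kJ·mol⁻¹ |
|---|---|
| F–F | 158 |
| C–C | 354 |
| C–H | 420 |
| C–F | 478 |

D(C=C) ≈ 627 kJ/mol

Let D be the C=C bond energy.
Σ(broken) = 4×420 + 1×D + 1×158 = 1838 + D
Σ(formed) = 1×354 + 2×478 + 4×420 = 2990
ΔH = Σ(broken) − Σ(formed) = (1838 + D) − (2990) = −1152 + D
Setting this equal to −525 kJ gives D = 627 kJ/mol.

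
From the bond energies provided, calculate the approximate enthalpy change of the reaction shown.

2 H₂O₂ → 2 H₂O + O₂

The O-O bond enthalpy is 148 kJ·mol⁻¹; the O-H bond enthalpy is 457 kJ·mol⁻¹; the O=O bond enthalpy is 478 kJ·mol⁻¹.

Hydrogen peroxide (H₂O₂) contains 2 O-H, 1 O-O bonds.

Bonds broken (reactants):
  O-H: 4 × 457 = 1828
  O-O: 2 × 148 = 296
  Σ(broken) = 2124 kJ
Bonds formed (products):
  O-H: 4 × 457 = 1828
  O=O: 1 × 478 = 478
  Σ(formed) = 2306 kJ
ΔH = Σ(broken) − Σ(formed) = 2124 − 2306 = −182 kJ

ΔH ≈ −182 kJ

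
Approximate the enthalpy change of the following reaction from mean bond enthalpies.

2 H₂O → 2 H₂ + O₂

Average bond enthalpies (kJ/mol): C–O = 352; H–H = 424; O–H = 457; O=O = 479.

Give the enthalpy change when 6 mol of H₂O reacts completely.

ΔH = +1503 kJ

Bonds broken (reactants):
  O–H: 4 × 457 = 1828
  Σ(broken) = 1828 kJ
Bonds formed (products):
  H–H: 2 × 424 = 848
  O=O: 1 × 479 = 479
  Σ(formed) = 1327 kJ
ΔH = Σ(broken) − Σ(formed) = 1828 − 1327 = +501 kJ
For 3× the reaction as written: 3 × (+501) = +1503 kJ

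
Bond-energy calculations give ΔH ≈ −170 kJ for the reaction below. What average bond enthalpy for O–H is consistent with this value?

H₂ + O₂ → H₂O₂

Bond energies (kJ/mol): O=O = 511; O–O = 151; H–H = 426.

D(O–H) ≈ 478 kJ/mol

Let D be the O–H bond energy.
Σ(broken) = 1×426 + 1×511 = 937
Σ(formed) = 2×D + 1×151 = 151 + 2D
ΔH = Σ(broken) − Σ(formed) = (937) − (151 + 2D) = +786 − 2D
Setting this equal to −170 kJ gives 2D = 956, so D = 478 kJ/mol.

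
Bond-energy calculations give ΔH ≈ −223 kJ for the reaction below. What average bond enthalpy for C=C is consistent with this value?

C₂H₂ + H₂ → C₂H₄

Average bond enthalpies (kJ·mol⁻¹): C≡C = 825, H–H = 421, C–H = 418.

D(C=C) ≈ 633 kJ/mol

Let D be the C=C bond energy.
Σ(broken) = 1×825 + 2×418 + 1×421 = 2082
Σ(formed) = 4×418 + 1×D = 1672 + D
ΔH = Σ(broken) − Σ(formed) = (2082) − (1672 + D) = +410 − D
Setting this equal to −223 kJ gives D = 633 kJ/mol.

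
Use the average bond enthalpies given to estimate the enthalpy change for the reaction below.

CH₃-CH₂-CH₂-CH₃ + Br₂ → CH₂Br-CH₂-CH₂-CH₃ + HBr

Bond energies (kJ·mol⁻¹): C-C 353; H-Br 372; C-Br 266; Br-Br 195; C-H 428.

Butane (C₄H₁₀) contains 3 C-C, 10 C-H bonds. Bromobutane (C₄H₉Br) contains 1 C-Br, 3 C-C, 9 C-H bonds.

Bonds broken (reactants):
  Br-Br: 1 × 195 = 195
  C-C: 3 × 353 = 1059
  C-H: 10 × 428 = 4280
  Σ(broken) = 5534 kJ
Bonds formed (products):
  C-Br: 1 × 266 = 266
  C-C: 3 × 353 = 1059
  C-H: 9 × 428 = 3852
  H-Br: 1 × 372 = 372
  Σ(formed) = 5549 kJ
ΔH = Σ(broken) − Σ(formed) = 5534 − 5549 = −15 kJ

ΔH ≈ −15 kJ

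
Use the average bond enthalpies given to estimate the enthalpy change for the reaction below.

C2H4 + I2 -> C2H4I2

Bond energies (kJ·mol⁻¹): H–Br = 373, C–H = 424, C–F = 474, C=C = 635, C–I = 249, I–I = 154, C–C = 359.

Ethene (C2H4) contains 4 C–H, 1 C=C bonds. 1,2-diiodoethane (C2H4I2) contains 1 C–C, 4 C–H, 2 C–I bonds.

Bonds broken (reactants):
  C–H: 4 × 424 = 1696
  C=C: 1 × 635 = 635
  I–I: 1 × 154 = 154
  Σ(broken) = 2485 kJ
Bonds formed (products):
  C–C: 1 × 359 = 359
  C–H: 4 × 424 = 1696
  C–I: 2 × 249 = 498
  Σ(formed) = 2553 kJ
ΔH = Σ(broken) − Σ(formed) = 2485 − 2553 = −68 kJ

ΔH ≈ −68 kJ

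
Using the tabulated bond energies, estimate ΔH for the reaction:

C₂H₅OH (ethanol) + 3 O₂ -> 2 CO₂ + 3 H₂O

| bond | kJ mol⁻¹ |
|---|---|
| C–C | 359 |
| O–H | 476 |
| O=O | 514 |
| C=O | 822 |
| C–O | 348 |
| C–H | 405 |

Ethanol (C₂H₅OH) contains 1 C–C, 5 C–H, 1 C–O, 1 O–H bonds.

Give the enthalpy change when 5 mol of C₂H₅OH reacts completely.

Bonds broken (reactants):
  C–C: 1 × 359 = 359
  C–H: 5 × 405 = 2025
  C–O: 1 × 348 = 348
  O–H: 1 × 476 = 476
  O=O: 3 × 514 = 1542
  Σ(broken) = 4750 kJ
Bonds formed (products):
  C=O: 4 × 822 = 3288
  O–H: 6 × 476 = 2856
  Σ(formed) = 6144 kJ
ΔH = Σ(broken) − Σ(formed) = 4750 − 6144 = −1394 kJ
For 5× the reaction as written: 5 × (−1394) = −6970 kJ

ΔH = −6970 kJ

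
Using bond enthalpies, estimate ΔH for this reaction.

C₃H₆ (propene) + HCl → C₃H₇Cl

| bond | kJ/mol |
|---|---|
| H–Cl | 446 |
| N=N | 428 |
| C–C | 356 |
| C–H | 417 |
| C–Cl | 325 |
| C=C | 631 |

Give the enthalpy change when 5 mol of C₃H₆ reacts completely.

Bonds broken (reactants):
  C–C: 1 × 356 = 356
  C–H: 6 × 417 = 2502
  C=C: 1 × 631 = 631
  H–Cl: 1 × 446 = 446
  Σ(broken) = 3935 kJ
Bonds formed (products):
  C–C: 2 × 356 = 712
  C–Cl: 1 × 325 = 325
  C–H: 7 × 417 = 2919
  Σ(formed) = 3956 kJ
ΔH = Σ(broken) − Σ(formed) = 3935 − 3956 = −21 kJ
For 5× the reaction as written: 5 × (−21) = −105 kJ

ΔH = −105 kJ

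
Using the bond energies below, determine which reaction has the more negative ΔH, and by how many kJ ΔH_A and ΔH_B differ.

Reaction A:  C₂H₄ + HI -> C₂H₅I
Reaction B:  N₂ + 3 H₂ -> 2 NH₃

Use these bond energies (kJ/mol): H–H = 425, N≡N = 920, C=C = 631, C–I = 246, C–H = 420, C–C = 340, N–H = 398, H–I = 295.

Reaction A:
  Bonds broken (reactants):
    C–H: 4 × 420 = 1680
    C=C: 1 × 631 = 631
    H–I: 1 × 295 = 295
    Σ(broken) = 2606 kJ
  Bonds formed (products):
    C–C: 1 × 340 = 340
    C–H: 5 × 420 = 2100
    C–I: 1 × 246 = 246
    Σ(formed) = 2686 kJ
  ΔH_A = 2606 − 2686 = −80 kJ
Reaction B:
  Bonds broken (reactants):
    H–H: 3 × 425 = 1275
    N≡N: 1 × 920 = 920
    Σ(broken) = 2195 kJ
  Bonds formed (products):
    N–H: 6 × 398 = 2388
    Σ(formed) = 2388 kJ
  ΔH_B = 2195 − 2388 = −193 kJ
ΔH_A − ΔH_B = +113 kJ, so reaction B has the more negative ΔH; |ΔH_A − ΔH_B| = 113 kJ.

Reaction B, by 113 kJ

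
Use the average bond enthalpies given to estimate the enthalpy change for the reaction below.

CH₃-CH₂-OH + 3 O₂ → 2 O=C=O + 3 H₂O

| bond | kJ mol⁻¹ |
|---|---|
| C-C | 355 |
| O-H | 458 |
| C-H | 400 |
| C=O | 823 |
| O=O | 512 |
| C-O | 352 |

Bonds broken (reactants):
  C-C: 1 × 355 = 355
  C-H: 5 × 400 = 2000
  C-O: 1 × 352 = 352
  O-H: 1 × 458 = 458
  O=O: 3 × 512 = 1536
  Σ(broken) = 4701 kJ
Bonds formed (products):
  C=O: 4 × 823 = 3292
  O-H: 6 × 458 = 2748
  Σ(formed) = 6040 kJ
ΔH = Σ(broken) − Σ(formed) = 4701 − 6040 = −1339 kJ

ΔH ≈ −1339 kJ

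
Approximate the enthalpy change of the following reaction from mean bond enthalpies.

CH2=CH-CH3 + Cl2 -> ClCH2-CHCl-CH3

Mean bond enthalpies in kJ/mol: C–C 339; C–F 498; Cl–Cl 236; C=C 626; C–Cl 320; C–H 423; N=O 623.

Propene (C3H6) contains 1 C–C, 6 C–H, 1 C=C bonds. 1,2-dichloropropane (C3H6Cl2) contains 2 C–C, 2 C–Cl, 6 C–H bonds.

ΔH ≈ −117 kJ

Bonds broken (reactants):
  C–C: 1 × 339 = 339
  C–H: 6 × 423 = 2538
  C=C: 1 × 626 = 626
  Cl–Cl: 1 × 236 = 236
  Σ(broken) = 3739 kJ
Bonds formed (products):
  C–C: 2 × 339 = 678
  C–Cl: 2 × 320 = 640
  C–H: 6 × 423 = 2538
  Σ(formed) = 3856 kJ
ΔH = Σ(broken) − Σ(formed) = 3739 − 3856 = −117 kJ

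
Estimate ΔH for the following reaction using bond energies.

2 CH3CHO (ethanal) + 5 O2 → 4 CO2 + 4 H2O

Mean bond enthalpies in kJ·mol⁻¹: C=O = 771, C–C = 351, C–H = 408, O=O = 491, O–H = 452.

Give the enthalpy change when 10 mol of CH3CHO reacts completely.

Bonds broken (reactants):
  C–C: 2 × 351 = 702
  C–H: 8 × 408 = 3264
  C=O: 2 × 771 = 1542
  O=O: 5 × 491 = 2455
  Σ(broken) = 7963 kJ
Bonds formed (products):
  C=O: 8 × 771 = 6168
  O–H: 8 × 452 = 3616
  Σ(formed) = 9784 kJ
ΔH = Σ(broken) − Σ(formed) = 7963 − 9784 = −1821 kJ
For 5× the reaction as written: 5 × (−1821) = −9105 kJ

ΔH = −9105 kJ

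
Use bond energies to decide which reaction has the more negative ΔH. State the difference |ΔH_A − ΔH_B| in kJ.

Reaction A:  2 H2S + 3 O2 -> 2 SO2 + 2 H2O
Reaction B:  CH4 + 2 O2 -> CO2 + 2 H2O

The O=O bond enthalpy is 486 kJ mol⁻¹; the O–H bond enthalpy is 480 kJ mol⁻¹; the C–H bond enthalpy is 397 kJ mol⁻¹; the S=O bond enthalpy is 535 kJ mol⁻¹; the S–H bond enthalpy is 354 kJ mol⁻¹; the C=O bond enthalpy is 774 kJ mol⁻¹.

Reaction A, by 278 kJ

Reaction A:
  Bonds broken (reactants):
    O=O: 3 × 486 = 1458
    S–H: 4 × 354 = 1416
    Σ(broken) = 2874 kJ
  Bonds formed (products):
    O–H: 4 × 480 = 1920
    S=O: 4 × 535 = 2140
    Σ(formed) = 4060 kJ
  ΔH_A = 2874 − 4060 = −1186 kJ
Reaction B:
  Bonds broken (reactants):
    C–H: 4 × 397 = 1588
    O=O: 2 × 486 = 972
    Σ(broken) = 2560 kJ
  Bonds formed (products):
    C=O: 2 × 774 = 1548
    O–H: 4 × 480 = 1920
    Σ(formed) = 3468 kJ
  ΔH_B = 2560 − 3468 = −908 kJ
ΔH_A − ΔH_B = −278 kJ, so reaction A has the more negative ΔH; |ΔH_A − ΔH_B| = 278 kJ.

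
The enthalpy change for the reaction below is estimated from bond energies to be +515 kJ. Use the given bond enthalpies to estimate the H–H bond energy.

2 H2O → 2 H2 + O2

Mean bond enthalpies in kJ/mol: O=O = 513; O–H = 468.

D(H–H) ≈ 422 kJ/mol

Let D be the H–H bond energy.
Σ(broken) = 4×468 = 1872
Σ(formed) = 2×D + 1×513 = 513 + 2D
ΔH = Σ(broken) − Σ(formed) = (1872) − (513 + 2D) = +1359 − 2D
Setting this equal to +515 kJ gives 2D = 844, so D = 422 kJ/mol.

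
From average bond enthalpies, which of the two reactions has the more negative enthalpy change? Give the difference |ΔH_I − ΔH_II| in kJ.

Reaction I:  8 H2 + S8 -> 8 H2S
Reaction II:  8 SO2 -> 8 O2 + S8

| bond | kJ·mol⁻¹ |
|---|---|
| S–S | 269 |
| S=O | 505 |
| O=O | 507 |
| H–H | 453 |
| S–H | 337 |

Reaction I, by 1488 kJ

Reaction I:
  Bonds broken (reactants):
    H–H: 8 × 453 = 3624
    S–S: 8 × 269 = 2152
    Σ(broken) = 5776 kJ
  Bonds formed (products):
    S–H: 16 × 337 = 5392
    Σ(formed) = 5392 kJ
  ΔH_I = 5776 − 5392 = +384 kJ
Reaction II:
  Bonds broken (reactants):
    S=O: 16 × 505 = 8080
    Σ(broken) = 8080 kJ
  Bonds formed (products):
    O=O: 8 × 507 = 4056
    S–S: 8 × 269 = 2152
    Σ(formed) = 6208 kJ
  ΔH_II = 8080 − 6208 = +1872 kJ
ΔH_I − ΔH_II = −1488 kJ, so reaction I has the more negative ΔH; |ΔH_I − ΔH_II| = 1488 kJ.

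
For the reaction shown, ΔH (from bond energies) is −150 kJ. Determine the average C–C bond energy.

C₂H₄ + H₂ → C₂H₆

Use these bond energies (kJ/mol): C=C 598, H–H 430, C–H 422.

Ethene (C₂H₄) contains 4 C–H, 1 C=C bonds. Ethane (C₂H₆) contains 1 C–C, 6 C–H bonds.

Let D be the C–C bond energy.
Σ(broken) = 4×422 + 1×598 + 1×430 = 2716
Σ(formed) = 1×D + 6×422 = 2532 + D
ΔH = Σ(broken) − Σ(formed) = (2716) − (2532 + D) = +184 − D
Setting this equal to −150 kJ gives D = 334 kJ/mol.

D(C–C) ≈ 334 kJ/mol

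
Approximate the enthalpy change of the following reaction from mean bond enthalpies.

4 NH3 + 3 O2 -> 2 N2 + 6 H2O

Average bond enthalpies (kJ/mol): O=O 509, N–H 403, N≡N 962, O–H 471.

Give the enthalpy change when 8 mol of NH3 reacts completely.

ΔH = −2426 kJ

Bonds broken (reactants):
  N–H: 12 × 403 = 4836
  O=O: 3 × 509 = 1527
  Σ(broken) = 6363 kJ
Bonds formed (products):
  N≡N: 2 × 962 = 1924
  O–H: 12 × 471 = 5652
  Σ(formed) = 7576 kJ
ΔH = Σ(broken) − Σ(formed) = 6363 − 7576 = −1213 kJ
For 2× the reaction as written: 2 × (−1213) = −2426 kJ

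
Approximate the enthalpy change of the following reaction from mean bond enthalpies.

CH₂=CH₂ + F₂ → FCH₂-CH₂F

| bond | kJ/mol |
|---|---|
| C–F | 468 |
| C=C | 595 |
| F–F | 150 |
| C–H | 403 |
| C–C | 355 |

Bonds broken (reactants):
  C–H: 4 × 403 = 1612
  C=C: 1 × 595 = 595
  F–F: 1 × 150 = 150
  Σ(broken) = 2357 kJ
Bonds formed (products):
  C–C: 1 × 355 = 355
  C–F: 2 × 468 = 936
  C–H: 4 × 403 = 1612
  Σ(formed) = 2903 kJ
ΔH = Σ(broken) − Σ(formed) = 2357 − 2903 = −546 kJ

ΔH ≈ −546 kJ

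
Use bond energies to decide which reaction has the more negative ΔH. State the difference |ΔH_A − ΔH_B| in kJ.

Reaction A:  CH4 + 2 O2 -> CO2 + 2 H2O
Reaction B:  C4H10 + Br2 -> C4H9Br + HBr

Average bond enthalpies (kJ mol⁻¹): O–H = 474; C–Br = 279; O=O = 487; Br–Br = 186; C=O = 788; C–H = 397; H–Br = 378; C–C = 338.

Reaction A:
  Bonds broken (reactants):
    C–H: 4 × 397 = 1588
    O=O: 2 × 487 = 974
    Σ(broken) = 2562 kJ
  Bonds formed (products):
    C=O: 2 × 788 = 1576
    O–H: 4 × 474 = 1896
    Σ(formed) = 3472 kJ
  ΔH_A = 2562 − 3472 = −910 kJ
Reaction B:
  Bonds broken (reactants):
    Br–Br: 1 × 186 = 186
    C–C: 3 × 338 = 1014
    C–H: 10 × 397 = 3970
    Σ(broken) = 5170 kJ
  Bonds formed (products):
    C–Br: 1 × 279 = 279
    C–C: 3 × 338 = 1014
    C–H: 9 × 397 = 3573
    H–Br: 1 × 378 = 378
    Σ(formed) = 5244 kJ
  ΔH_B = 5170 − 5244 = −74 kJ
ΔH_A − ΔH_B = −836 kJ, so reaction A has the more negative ΔH; |ΔH_A − ΔH_B| = 836 kJ.

Reaction A, by 836 kJ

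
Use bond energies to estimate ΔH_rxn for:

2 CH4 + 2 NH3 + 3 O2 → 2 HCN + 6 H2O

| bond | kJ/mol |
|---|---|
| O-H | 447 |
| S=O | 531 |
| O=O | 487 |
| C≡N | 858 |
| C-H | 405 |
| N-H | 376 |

Bonds broken (reactants):
  C-H: 8 × 405 = 3240
  N-H: 6 × 376 = 2256
  O=O: 3 × 487 = 1461
  Σ(broken) = 6957 kJ
Bonds formed (products):
  C≡N: 2 × 858 = 1716
  C-H: 2 × 405 = 810
  O-H: 12 × 447 = 5364
  Σ(formed) = 7890 kJ
ΔH = Σ(broken) − Σ(formed) = 6957 − 7890 = −933 kJ

ΔH ≈ −933 kJ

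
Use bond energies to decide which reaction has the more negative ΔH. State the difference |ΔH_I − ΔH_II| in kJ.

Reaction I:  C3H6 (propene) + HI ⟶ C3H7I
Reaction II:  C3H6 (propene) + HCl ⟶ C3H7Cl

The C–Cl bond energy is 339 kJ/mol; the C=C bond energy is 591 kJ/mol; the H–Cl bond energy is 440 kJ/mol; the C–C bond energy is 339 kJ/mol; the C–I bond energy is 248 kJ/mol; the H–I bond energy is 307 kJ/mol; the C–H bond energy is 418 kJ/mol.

Reaction I:
  Bonds broken (reactants):
    C–C: 1 × 339 = 339
    C–H: 6 × 418 = 2508
    C=C: 1 × 591 = 591
    H–I: 1 × 307 = 307
    Σ(broken) = 3745 kJ
  Bonds formed (products):
    C–C: 2 × 339 = 678
    C–H: 7 × 418 = 2926
    C–I: 1 × 248 = 248
    Σ(formed) = 3852 kJ
  ΔH_I = 3745 − 3852 = −107 kJ
Reaction II:
  Bonds broken (reactants):
    C–C: 1 × 339 = 339
    C–H: 6 × 418 = 2508
    C=C: 1 × 591 = 591
    H–Cl: 1 × 440 = 440
    Σ(broken) = 3878 kJ
  Bonds formed (products):
    C–C: 2 × 339 = 678
    C–Cl: 1 × 339 = 339
    C–H: 7 × 418 = 2926
    Σ(formed) = 3943 kJ
  ΔH_II = 3878 − 3943 = −65 kJ
ΔH_I − ΔH_II = −42 kJ, so reaction I has the more negative ΔH; |ΔH_I − ΔH_II| = 42 kJ.

Reaction I, by 42 kJ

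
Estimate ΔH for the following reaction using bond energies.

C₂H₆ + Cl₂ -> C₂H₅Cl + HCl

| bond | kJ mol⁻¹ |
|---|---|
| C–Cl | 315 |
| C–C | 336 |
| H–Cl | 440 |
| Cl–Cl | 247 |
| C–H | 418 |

Bonds broken (reactants):
  C–C: 1 × 336 = 336
  C–H: 6 × 418 = 2508
  Cl–Cl: 1 × 247 = 247
  Σ(broken) = 3091 kJ
Bonds formed (products):
  C–C: 1 × 336 = 336
  C–Cl: 1 × 315 = 315
  C–H: 5 × 418 = 2090
  H–Cl: 1 × 440 = 440
  Σ(formed) = 3181 kJ
ΔH = Σ(broken) − Σ(formed) = 3091 − 3181 = −90 kJ

ΔH ≈ −90 kJ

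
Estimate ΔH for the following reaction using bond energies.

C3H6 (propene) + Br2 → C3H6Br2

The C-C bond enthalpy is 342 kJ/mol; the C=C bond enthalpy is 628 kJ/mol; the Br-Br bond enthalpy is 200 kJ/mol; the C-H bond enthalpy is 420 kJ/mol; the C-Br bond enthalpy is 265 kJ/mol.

Bonds broken (reactants):
  Br-Br: 1 × 200 = 200
  C-C: 1 × 342 = 342
  C-H: 6 × 420 = 2520
  C=C: 1 × 628 = 628
  Σ(broken) = 3690 kJ
Bonds formed (products):
  C-Br: 2 × 265 = 530
  C-C: 2 × 342 = 684
  C-H: 6 × 420 = 2520
  Σ(formed) = 3734 kJ
ΔH = Σ(broken) − Σ(formed) = 3690 − 3734 = −44 kJ

ΔH ≈ −44 kJ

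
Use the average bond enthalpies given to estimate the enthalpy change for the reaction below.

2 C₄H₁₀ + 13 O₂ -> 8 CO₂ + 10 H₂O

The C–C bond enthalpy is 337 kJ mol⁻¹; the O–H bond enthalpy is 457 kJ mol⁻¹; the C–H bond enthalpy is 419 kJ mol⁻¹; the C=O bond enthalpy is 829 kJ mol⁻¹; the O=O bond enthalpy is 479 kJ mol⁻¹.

ΔH ≈ −5775 kJ

Bonds broken (reactants):
  C–C: 6 × 337 = 2022
  C–H: 20 × 419 = 8380
  O=O: 13 × 479 = 6227
  Σ(broken) = 16629 kJ
Bonds formed (products):
  C=O: 16 × 829 = 13264
  O–H: 20 × 457 = 9140
  Σ(formed) = 22404 kJ
ΔH = Σ(broken) − Σ(formed) = 16629 − 22404 = −5775 kJ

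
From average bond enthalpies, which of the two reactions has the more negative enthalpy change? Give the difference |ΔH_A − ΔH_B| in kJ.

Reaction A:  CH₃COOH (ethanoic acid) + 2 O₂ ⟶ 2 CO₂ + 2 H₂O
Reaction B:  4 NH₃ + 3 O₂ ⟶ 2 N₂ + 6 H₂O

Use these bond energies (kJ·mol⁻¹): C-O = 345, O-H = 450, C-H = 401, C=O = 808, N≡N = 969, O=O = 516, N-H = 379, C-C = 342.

Reaction A:
  Bonds broken (reactants):
    C-C: 1 × 342 = 342
    C-H: 3 × 401 = 1203
    C-O: 1 × 345 = 345
    C=O: 1 × 808 = 808
    O-H: 1 × 450 = 450
    O=O: 2 × 516 = 1032
    Σ(broken) = 4180 kJ
  Bonds formed (products):
    C=O: 4 × 808 = 3232
    O-H: 4 × 450 = 1800
    Σ(formed) = 5032 kJ
  ΔH_A = 4180 − 5032 = −852 kJ
Reaction B:
  Bonds broken (reactants):
    N-H: 12 × 379 = 4548
    O=O: 3 × 516 = 1548
    Σ(broken) = 6096 kJ
  Bonds formed (products):
    N≡N: 2 × 969 = 1938
    O-H: 12 × 450 = 5400
    Σ(formed) = 7338 kJ
  ΔH_B = 6096 − 7338 = −1242 kJ
ΔH_A − ΔH_B = +390 kJ, so reaction B has the more negative ΔH; |ΔH_A − ΔH_B| = 390 kJ.

Reaction B, by 390 kJ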